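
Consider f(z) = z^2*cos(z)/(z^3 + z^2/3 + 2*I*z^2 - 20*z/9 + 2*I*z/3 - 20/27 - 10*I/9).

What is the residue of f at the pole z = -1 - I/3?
(-1/74 + 43*I/74)*cos(1 + I/3)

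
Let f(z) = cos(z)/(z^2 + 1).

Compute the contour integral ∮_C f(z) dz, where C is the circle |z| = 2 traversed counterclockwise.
0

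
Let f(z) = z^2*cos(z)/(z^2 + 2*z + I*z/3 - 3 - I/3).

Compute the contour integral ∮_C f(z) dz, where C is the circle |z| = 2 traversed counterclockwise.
pi*(6/145 + 72*I/145)*cos(1)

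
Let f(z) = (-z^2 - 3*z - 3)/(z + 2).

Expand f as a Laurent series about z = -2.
Put w = z - (-2), i.e. z = w - 2. The denominator is w, so it suffices to rewrite the numerator in powers of w.

P(z) = -z^2 - 3*z - 3
P(w - 2) = -1 + w - w^2

Dividing each term by w:
  f = -1/w + 1 - w

Substituting back w = z + 2:
  f(z) = -1/(z + 2) + 1 - (z + 2)

The series is finite because the numerator is a polynomial; the negative powers form the principal part, and the coefficient of 1/(z + 2) gives Res(f, -2) = -1.

Final answer: -1/(z + 2) + 1 - (z + 2)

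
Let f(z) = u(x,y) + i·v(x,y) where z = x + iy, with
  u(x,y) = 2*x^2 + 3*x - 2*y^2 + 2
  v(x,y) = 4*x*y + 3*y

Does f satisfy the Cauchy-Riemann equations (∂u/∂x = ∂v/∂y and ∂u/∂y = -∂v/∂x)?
∂u/∂x = 4*x + 3
∂v/∂y = 4*x + 3
∂u/∂y = -4*y
∂v/∂x = 4*y
∂u/∂x = ∂v/∂y and ∂u/∂y = -∂v/∂x hold identically; f is analytic.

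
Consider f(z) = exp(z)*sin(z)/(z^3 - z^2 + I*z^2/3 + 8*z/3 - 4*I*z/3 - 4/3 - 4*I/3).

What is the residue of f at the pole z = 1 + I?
Write f(z) = P(z)/Q(z) with P(z) = exp(z)*sin(z) and Q(z) = z^3 - z^2 + I*z^2/3 + 8*z/3 - 4*I*z/3 - 4/3 - 4*I/3.
The denominator factors as Q(z) = (z - 2*I/3)*(z + 2*I)*(z - 1 - I), so z = 1 + I is a simple zero of Q and P is analytic there; z = 1 + I is therefore a simple pole and
  Res(f, z₀) = P(z₀)/Q'(z₀).

Q'(z) = 3*z^2 - 2*z + 2*I*z/3 + 8/3 - 4*I/3, so Q'(1 + I) = 10*I/3.
P(1 + I) = exp(1 + I)*sin(1 + I).

Res(f, 1 + I) = (exp(1 + I)*sin(1 + I))/(10*I/3) = -3*I*exp(1 + I)*sin(1 + I)/10

Final answer: -3*I*exp(1 + I)*sin(1 + I)/10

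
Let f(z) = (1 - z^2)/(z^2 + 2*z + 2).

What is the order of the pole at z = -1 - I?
Factor the denominator:
  z^2 + 2*z + 2 = (z + 1 + I)*(z + 1 - I)

The numerator P(z) = 1 - z^2 has P(-1 - I) = 1 - 2*I ≠ 0, so no factor of (z + 1 + I) cancels.
Near z = -1 - I we can therefore write f(z) = g(z)/(z + 1 + I) with g analytic at -1 - I and g(-1 - I) ≠ 0 (g is the numerator divided by the remaining denominator factors).

Hence z = -1 - I is a pole of order 1.

Final answer: 1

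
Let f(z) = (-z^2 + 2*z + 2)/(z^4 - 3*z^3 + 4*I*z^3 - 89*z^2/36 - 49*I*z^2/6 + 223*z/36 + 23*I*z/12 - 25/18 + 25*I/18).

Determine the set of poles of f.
The singularities of f are the zeros of the denominator. Factoring,
  z^4 - 3*z^3 + 4*I*z^3 - 89*z^2/36 - 49*I*z^2/6 + 223*z/36 + 23*I*z/12 - 25/18 + 25*I/18 = (z - 3/2 + 2*I)*(z + 2*I/3)*(z - 1 + I/3)*(z - 1/2 + I)
so the candidates are z = 3/2 - 2*I, z = -2*I/3, z = 1 - I/3, z = 1/2 - I.

Check the numerator P(z) = -z^2 + 2*z + 2 at each one:
  P(3/2 - 2*I) = 27/4 + 2*I ≠ 0, so z = 3/2 - 2*I is a (simple) pole.
  P(-2*I/3) = 22/9 - 4*I/3 ≠ 0, so z = -2*I/3 is a (simple) pole.
  P(1 - I/3) = 28/9 ≠ 0, so z = 1 - I/3 is a (simple) pole.
  P(1/2 - I) = 15/4 - I ≠ 0, so z = 1/2 - I is a (simple) pole.

Poles of f: {-2*I/3, 1/2 - I, 1 - I/3, 3/2 - 2*I}

Final answer: {-2*I/3, 1/2 - I, 1 - I/3, 3/2 - 2*I}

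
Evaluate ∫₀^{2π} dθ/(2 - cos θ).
Call the integral J. The integrand is 2π-periodic and we integrate over a full period, so shifting θ does not change the value (θ → θ + π flips the sign of the trig term). Hence
  J = ∫₀^{2π} dθ/(2 + cos θ).
Put z = e^{iθ}: then cos θ = (z + 1/z)/2, dθ = dz/(iz), and z runs once counterclockwise around |z| = 1:
  J = ∮_{|z|=1} 1/(2 + (z + 1/z)/2) · dz/(iz) = (2/i) ∮_{|z|=1} dz/(z^2 + 4*z + 1).
The roots of z^2 + 4*z + 1 are z = (-2 ± sqrt(2^2 - 1^2)), with sqrt(3) = sqrt(3); their product is 1, so only z₊ = -2 + sqrt(3) lies inside the unit circle (z₋ = -2 - sqrt(3) lies outside).
z₊ is a simple zero of q(z) = z^2 + 4*z + 1, so Res(1/q, z₊) = 1/q'(z₊) with q'(z) = 2*z + 4; and q'(z₊) = (z₊ - z₋) = 2*sqrt(3).
Therefore J = (2/i) · 2πi · 1/(2*sqrt(3)) = 2*pi/(sqrt(3)) = 2*sqrt(3)*pi/3

Final answer: 2*sqrt(3)*pi/3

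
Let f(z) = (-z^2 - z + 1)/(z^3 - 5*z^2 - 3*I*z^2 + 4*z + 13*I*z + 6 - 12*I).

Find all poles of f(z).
The singularities of f are the zeros of the denominator. Factoring,
  z^3 - 5*z^2 - 3*I*z^2 + 4*z + 13*I*z + 6 - 12*I = (z - 2*I)*(z - 2 - I)*(z - 3)
so the candidates are z = 2*I, z = 2 + I, z = 3.

Check the numerator P(z) = -z^2 - z + 1 at each one:
  P(2*I) = 5 - 2*I ≠ 0, so z = 2*I is a (simple) pole.
  P(2 + I) = -4 - 5*I ≠ 0, so z = 2 + I is a (simple) pole.
  P(3) = -11 ≠ 0, so z = 3 is a (simple) pole.

Poles of f: {2*I, 2 + I, 3}

Final answer: {2*I, 2 + I, 3}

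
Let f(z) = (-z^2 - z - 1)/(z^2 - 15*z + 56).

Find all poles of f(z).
{7, 8}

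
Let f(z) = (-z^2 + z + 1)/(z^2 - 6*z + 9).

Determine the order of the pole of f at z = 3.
2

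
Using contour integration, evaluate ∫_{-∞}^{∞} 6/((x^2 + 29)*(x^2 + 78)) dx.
Let f(z) = 6/((z^2 + 29)*(z^2 + 78)). The denominator has no real zeros and deg Q - deg P = 4 ≥ 2, so the integral of f over the upper semicircle |z| = R tends to 0 as R → ∞. Closing the contour in the upper half-plane,
  ∫_{-∞}^{∞} f(x) dx = 2πi · Σ Res(f, z_k)  over the poles with Im z_k > 0.

Zeros of the denominator: z^2 + 29 = 0 gives z = ±sqrt(29)*I; z^2 + 78 = 0 gives z = ±sqrt(78)*I.
Upper half-plane: z = sqrt(29)*I, z = sqrt(78)*I (simple).

Each pole is a simple zero of Q(z) = z^4 + 107*z^2 + 2262, so Res(f, z₀) = P(z₀)/Q'(z₀) with P(z) = 6, Q'(z) = 4*z^3 + 214*z:
  Res(f, sqrt(29)*I) = (6)/(98*sqrt(29)*I) = -3*sqrt(29)*I/1421
  Res(f, sqrt(78)*I) = (6)/(-98*sqrt(78)*I) = sqrt(78)*I/1274

Sum of residues: I*(-78*sqrt(29) + 29*sqrt(78))/36946
∫_{-∞}^{∞} f(x) dx = 2πi · (I*(-78*sqrt(29) + 29*sqrt(78))/36946) = pi*(-29*sqrt(78) + 78*sqrt(29))/18473

Final answer: pi*(-29*sqrt(78) + 78*sqrt(29))/18473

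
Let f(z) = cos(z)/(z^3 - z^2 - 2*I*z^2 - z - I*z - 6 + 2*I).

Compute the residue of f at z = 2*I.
Write f(z) = P(z)/Q(z) with P(z) = cos(z) and Q(z) = z^3 - z^2 - 2*I*z^2 - z - I*z - 6 + 2*I.
The denominator factors as Q(z) = (z - 2*I)*(z + 1 + I)*(z - 2 - I), so z = 2*I is a simple zero of Q and P is analytic there; z = 2*I is therefore a simple pole and
  Res(f, z₀) = P(z₀)/Q'(z₀).

Q'(z) = 3*z^2 - 2*z - 4*I*z - 1 - I, so Q'(2*I) = -5 - 5*I.
P(2*I) = cosh(2).

Res(f, 2*I) = (cosh(2))/(-5 - 5*I) = (-1/10 + I/10)*cosh(2)

Final answer: (-1/10 + I/10)*cosh(2)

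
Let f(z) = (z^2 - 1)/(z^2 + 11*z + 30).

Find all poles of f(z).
{-6, -5}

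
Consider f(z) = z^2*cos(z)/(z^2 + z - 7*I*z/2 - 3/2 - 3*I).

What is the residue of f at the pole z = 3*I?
Write f(z) = P(z)/Q(z) with P(z) = z^2*cos(z) and Q(z) = z^2 + z - 7*I*z/2 - 3/2 - 3*I.
The denominator factors as Q(z) = (z + 1 - I/2)*(z - 3*I), so z = 3*I is a simple zero of Q and P is analytic there; z = 3*I is therefore a simple pole and
  Res(f, z₀) = P(z₀)/Q'(z₀).

Q'(z) = 2*z + 1 - 7*I/2, so Q'(3*I) = 1 + 5*I/2.
P(3*I) = -9*cosh(3).

Res(f, 3*I) = (-9*cosh(3))/(1 + 5*I/2) = (-36/29 + 90*I/29)*cosh(3)

Final answer: (-36/29 + 90*I/29)*cosh(3)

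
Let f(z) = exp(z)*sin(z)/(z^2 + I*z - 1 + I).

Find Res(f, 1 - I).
(2/5 + I/5)*exp(1 - I)*sin(1 - I)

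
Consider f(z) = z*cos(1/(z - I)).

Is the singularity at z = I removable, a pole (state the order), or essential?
Let u = z - I. Then
  cos(1/u) = Σ_{k≥0} (-1)^k (1)^(2k)/((2k)!·u^(2k)) = 1 - 1/(2*u^2) + 1/(24*u^4) + ...
which has infinitely many negative powers of u, so cos(1/(z - I)) has an essential singularity at z = I.
The extra factor z is a nonzero polynomial; if the product had at most a pole at z = I, dividing by that polynomial would leave cos(1/(z - I)) with at most a pole too — contradiction. (Equivalently, the product's Laurent series still has infinitely many negative powers.)
So the singularity is essential.

Final answer: essential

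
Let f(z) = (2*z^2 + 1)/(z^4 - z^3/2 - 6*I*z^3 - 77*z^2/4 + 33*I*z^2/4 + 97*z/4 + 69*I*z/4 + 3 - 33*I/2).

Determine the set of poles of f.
The singularities of f are the zeros of the denominator. Factoring,
  z^4 - z^3/2 - 6*I*z^3 - 77*z^2/4 + 33*I*z^2/4 + 97*z/4 + 69*I*z/4 + 3 - 33*I/2 = (z - I)*(z - 2 - 3*I/2)*(z + 3 - 3*I)*(z - 3/2 - I/2)
so the candidates are z = I, z = 2 + 3*I/2, z = -3 + 3*I, z = 3/2 + I/2.

Check the numerator P(z) = 2*z^2 + 1 at each one:
  P(I) = -1 ≠ 0, so z = I is a (simple) pole.
  P(2 + 3*I/2) = 9/2 + 12*I ≠ 0, so z = 2 + 3*I/2 is a (simple) pole.
  P(-3 + 3*I) = 1 - 36*I ≠ 0, so z = -3 + 3*I is a (simple) pole.
  P(3/2 + I/2) = 5 + 3*I ≠ 0, so z = 3/2 + I/2 is a (simple) pole.

Poles of f: {-3 + 3*I, I, 3/2 + I/2, 2 + 3*I/2}

Final answer: {-3 + 3*I, I, 3/2 + I/2, 2 + 3*I/2}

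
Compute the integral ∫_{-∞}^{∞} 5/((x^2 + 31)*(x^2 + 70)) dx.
pi*(-31*sqrt(70) + 70*sqrt(31))/16926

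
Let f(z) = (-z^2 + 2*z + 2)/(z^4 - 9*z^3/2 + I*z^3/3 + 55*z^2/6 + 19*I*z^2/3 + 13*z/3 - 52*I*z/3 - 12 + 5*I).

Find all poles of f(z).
The singularities of f are the zeros of the denominator. Factoring,
  z^4 - 9*z^3/2 + I*z^3/3 + 55*z^2/6 + 19*I*z^2/3 + 13*z/3 - 52*I*z/3 - 12 + 5*I = (z - 3/2 - I)*(z - 1 - 2*I/3)*(z + 1 - I)*(z - 3 + 3*I)
so the candidates are z = 3/2 + I, z = 1 + 2*I/3, z = -1 + I, z = 3 - 3*I.

Check the numerator P(z) = -z^2 + 2*z + 2 at each one:
  P(3/2 + I) = 15/4 - I ≠ 0, so z = 3/2 + I is a (simple) pole.
  P(1 + 2*I/3) = 31/9 ≠ 0, so z = 1 + 2*I/3 is a (simple) pole.
  P(-1 + I) = 4*I ≠ 0, so z = -1 + I is a (simple) pole.
  P(3 - 3*I) = 8 + 12*I ≠ 0, so z = 3 - 3*I is a (simple) pole.

Poles of f: {-1 + I, 1 + 2*I/3, 3/2 + I, 3 - 3*I}

Final answer: {-1 + I, 1 + 2*I/3, 3/2 + I, 3 - 3*I}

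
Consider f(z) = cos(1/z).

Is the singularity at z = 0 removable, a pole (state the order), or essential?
Let u = z. Then
  cos(1/u) = Σ_{k≥0} (-1)^k (1)^(2k)/((2k)!·u^(2k)) = 1 - 1/(2*u^2) + 1/(24*u^4) + ...
which has infinitely many negative powers of u, so cos(1/z) has an essential singularity at z = 0.
So the singularity is essential.

Final answer: essential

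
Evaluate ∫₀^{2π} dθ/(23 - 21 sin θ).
sqrt(22)*pi/22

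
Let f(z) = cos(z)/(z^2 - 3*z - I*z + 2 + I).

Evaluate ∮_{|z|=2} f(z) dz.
pi*(-1 - I)*cos(1)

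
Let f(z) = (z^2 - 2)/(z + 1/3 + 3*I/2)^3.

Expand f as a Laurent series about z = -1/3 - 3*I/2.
Put w = z - (-1/3 - 3*I/2), i.e. z = w - 1/3 - 3*I/2. The denominator is w^3, so it suffices to rewrite the numerator in powers of w.

P(z) = z^2 - 2
P(w - 1/3 - 3*I/2) = -149/36 + I + (-2/3 - 3*I)*w + w^2

Dividing each term by w^3:
  f = (-149/36 + I)/w^3 + (-2/3 - 3*I)/w^2 + 1/w

Substituting back w = z + 1/3 + 3*I/2:
  f(z) = (-149/36 + I)/(z + 1/3 + 3*I/2)^3 + (-2/3 - 3*I)/(z + 1/3 + 3*I/2)^2 + 1/(z + 1/3 + 3*I/2)

The series is finite because the numerator is a polynomial; the negative powers form the principal part, and the coefficient of 1/(z + 1/3 + 3*I/2) gives Res(f, -1/3 - 3*I/2) = 1.

Final answer: (-149/36 + I)/(z + 1/3 + 3*I/2)^3 + (-2/3 - 3*I)/(z + 1/3 + 3*I/2)^2 + 1/(z + 1/3 + 3*I/2)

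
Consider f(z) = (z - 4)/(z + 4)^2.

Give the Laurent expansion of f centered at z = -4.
Put w = z - (-4), i.e. z = w - 4. The denominator is w^2, so it suffices to rewrite the numerator in powers of w.

P(z) = z - 4
P(w - 4) = -8 + w

Dividing each term by w^2:
  f = -8/w^2 + 1/w

Substituting back w = z + 4:
  f(z) = -8/(z + 4)^2 + 1/(z + 4)

The series is finite because the numerator is a polynomial; the negative powers form the principal part, and the coefficient of 1/(z + 4) gives Res(f, -4) = 1.

Final answer: -8/(z + 4)^2 + 1/(z + 4)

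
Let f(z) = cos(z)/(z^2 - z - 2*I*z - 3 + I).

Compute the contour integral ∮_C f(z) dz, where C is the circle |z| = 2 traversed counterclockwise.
By the residue theorem, ∮_C f(z) dz = 2πi · (sum of the residues of f at the poles inside |z| = 2).

The denominator factors as (z + 1 - I)*(z - 2 - I), so the singularities of f are simple poles at z = -1 + I, z = 2 + I.
  |-1 + I|² = 2 < 4 = 2², so this pole is inside the contour.
  |2 + I|² = 5 > 4 = 2², so this pole is outside the contour.

With P(z) = cos(z) and Q(z) = z^2 - z - 2*I*z - 3 + I, each pole is simple, so Res(f, z₀) = P(z₀)/Q'(z₀) with Q'(z) = 2*z - 1 - 2*I.
  Res(f, -1 + I) = P(-1 + I)/Q'(-1 + I) = (cos(1 - I))/(-3) = -cos(1 - I)/3

∮_C f(z) dz = 2πi · (-cos(1 - I)/3) = -2*I*pi*cos(1 - I)/3

Final answer: -2*I*pi*cos(1 - I)/3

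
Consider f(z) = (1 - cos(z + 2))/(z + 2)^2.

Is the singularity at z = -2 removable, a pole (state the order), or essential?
Let u = z + 2. The argument of cos is z + 2 = u, so
  f = (1 - cos(u))/u^2 = ((u)^2/2 - (u)^4/24 + ...)/u^2 = 1/2 - (1/24)*u^2 + ...
The Laurent expansion about u = 0 has no negative powers; equivalently lim_{z→-2} f(z) = 1/2 exists and is finite.
So the singularity is removable.

Final answer: removable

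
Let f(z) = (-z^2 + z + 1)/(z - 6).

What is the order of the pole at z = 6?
Factor the denominator:
  z - 6 = (z - 6)

The numerator P(z) = -z^2 + z + 1 has P(6) = -29 ≠ 0, so no factor of (z - 6) cancels.
Near z = 6 we can therefore write f(z) = g(z)/(z - 6) with g analytic at 6 and g(6) ≠ 0 (g is just the numerator).

Hence z = 6 is a pole of order 1.

Final answer: 1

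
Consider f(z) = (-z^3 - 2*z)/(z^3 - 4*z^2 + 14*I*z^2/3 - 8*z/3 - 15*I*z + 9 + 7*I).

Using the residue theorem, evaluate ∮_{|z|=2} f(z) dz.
By the residue theorem, ∮_C f(z) dz = 2πi · (sum of the residues of f at the poles inside |z| = 2).

The denominator factors as (z - 1 + 2*I/3)*(z + 3*I)*(z - 3 + I), so the singularities of f are simple poles at z = 1 - 2*I/3, z = -3*I, z = 3 - I.
  |1 - 2*I/3|² = 13/9 < 4 = 2², so this pole is inside the contour.
  |-3*I|² = 9 > 4 = 2², so this pole is outside the contour.
  |3 - I|² = 10 > 4 = 2², so this pole is outside the contour.

With P(z) = -z^3 - 2*z and Q(z) = z^3 - 4*z^2 + 14*I*z^2/3 - 8*z/3 - 15*I*z + 9 + 7*I, each pole is simple, so Res(f, z₀) = P(z₀)/Q'(z₀) with Q'(z) = 3*z^2 - 8*z + 28*I*z/3 - 8/3 - 15*I.
  Res(f, 1 - 2*I/3) = P(1 - 2*I/3)/Q'(1 - 2*I/3) = (-5/3 + 82*I/27)/(-25/9 - 13*I/3) = -691/2146 - 3805*I/6438

∮_C f(z) dz = 2πi · (-691/2146 - 3805*I/6438) = pi*(3805/3219 - 691*I/1073)

Final answer: pi*(3805/3219 - 691*I/1073)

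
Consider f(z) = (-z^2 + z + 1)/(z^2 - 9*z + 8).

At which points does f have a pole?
The singularities of f are the zeros of the denominator. Factoring,
  z^2 - 9*z + 8 = (z - 1)*(z - 8)
so the candidates are z = 1, z = 8.

Check the numerator P(z) = -z^2 + z + 1 at each one:
  P(1) = 1 ≠ 0, so z = 1 is a (simple) pole.
  P(8) = -55 ≠ 0, so z = 8 is a (simple) pole.

Poles of f: {1, 8}

Final answer: {1, 8}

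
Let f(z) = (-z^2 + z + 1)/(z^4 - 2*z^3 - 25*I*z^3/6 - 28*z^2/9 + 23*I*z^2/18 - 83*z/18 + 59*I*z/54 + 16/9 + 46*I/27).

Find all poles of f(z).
The singularities of f are the zeros of the denominator. Factoring,
  z^4 - 2*z^3 - 25*I*z^3/6 - 28*z^2/9 + 23*I*z^2/18 - 83*z/18 + 59*I*z/54 + 16/9 + 46*I/27 = (z - 1/3 - I/3)*(z + 2/3 + 2*I/3)*(z - 2 - 3*I)*(z - 1/3 - 3*I/2)
so the candidates are z = 1/3 + I/3, z = -2/3 - 2*I/3, z = 2 + 3*I, z = 1/3 + 3*I/2.

Check the numerator P(z) = -z^2 + z + 1 at each one:
  P(1/3 + I/3) = 4/3 + I/9 ≠ 0, so z = 1/3 + I/3 is a (simple) pole.
  P(-2/3 - 2*I/3) = 1/3 - 14*I/9 ≠ 0, so z = -2/3 - 2*I/3 is a (simple) pole.
  P(2 + 3*I) = 8 - 9*I ≠ 0, so z = 2 + 3*I is a (simple) pole.
  P(1/3 + 3*I/2) = 125/36 + I/2 ≠ 0, so z = 1/3 + 3*I/2 is a (simple) pole.

Poles of f: {-2/3 - 2*I/3, 1/3 + I/3, 1/3 + 3*I/2, 2 + 3*I}

Final answer: {-2/3 - 2*I/3, 1/3 + I/3, 1/3 + 3*I/2, 2 + 3*I}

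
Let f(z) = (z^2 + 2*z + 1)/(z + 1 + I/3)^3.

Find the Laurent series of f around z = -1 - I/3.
Put w = z - (-1 - I/3), i.e. z = w - 1 - I/3. The denominator is w^3, so it suffices to rewrite the numerator in powers of w.

P(z) = z^2 + 2*z + 1
P(w - 1 - I/3) = -1/9 - 2*I*w/3 + w^2

Dividing each term by w^3:
  f = -1/(9*w^3) - 2*I/(3*w^2) + 1/w

Substituting back w = z + 1 + I/3:
  f(z) = -1/(9*(z + 1 + I/3)^3) - 2*I/(3*(z + 1 + I/3)^2) + 1/(z + 1 + I/3)

The series is finite because the numerator is a polynomial; the negative powers form the principal part, and the coefficient of 1/(z + 1 + I/3) gives Res(f, -1 - I/3) = 1.

Final answer: -1/(9*(z + 1 + I/3)^3) - 2*I/(3*(z + 1 + I/3)^2) + 1/(z + 1 + I/3)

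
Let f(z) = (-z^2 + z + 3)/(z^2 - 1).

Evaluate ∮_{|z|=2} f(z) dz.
By the residue theorem, ∮_C f(z) dz = 2πi · (sum of the residues of f at the poles inside |z| = 2).

The denominator factors as (z - 1)*(z + 1), so the singularities of f are simple poles at z = 1, z = -1.
  |1|² = 1 < 4 = 2², so this pole is inside the contour.
  |-1|² = 1 < 4 = 2², so this pole is inside the contour.

With P(z) = -z^2 + z + 3 and Q(z) = z^2 - 1, each pole is simple, so Res(f, z₀) = P(z₀)/Q'(z₀) with Q'(z) = 2*z.
  Res(f, 1) = P(1)/Q'(1) = (3)/(2) = 3/2
  Res(f, -1) = P(-1)/Q'(-1) = (1)/(-2) = -1/2

Sum of residues inside C: 1
∮_C f(z) dz = 2πi · (1) = 2*I*pi

Final answer: 2*I*pi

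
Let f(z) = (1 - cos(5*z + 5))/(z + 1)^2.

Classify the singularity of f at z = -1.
Let u = z + 1. The argument of cos is 5*z + 5 = 5u, so
  f = (1 - cos(5u))/u^2 = ((5u)^2/2 - (5u)^4/24 + ...)/u^2 = 25/2 - (625/24)*u^2 + ...
The Laurent expansion about u = 0 has no negative powers; equivalently lim_{z→-1} f(z) = 25/2 exists and is finite.
So the singularity is removable.

Final answer: removable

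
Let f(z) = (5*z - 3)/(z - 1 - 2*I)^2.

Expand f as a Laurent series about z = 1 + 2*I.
Put w = z - (1 + 2*I), i.e. z = w + 1 + 2*I. The denominator is w^2, so it suffices to rewrite the numerator in powers of w.

P(z) = 5*z - 3
P(w + 1 + 2*I) = 2 + 10*I + 5*w

Dividing each term by w^2:
  f = (2 + 10*I)/w^2 + 5/w

Substituting back w = z - 1 - 2*I:
  f(z) = (2 + 10*I)/(z - 1 - 2*I)^2 + 5/(z - 1 - 2*I)

The series is finite because the numerator is a polynomial; the negative powers form the principal part, and the coefficient of 1/(z - 1 - 2*I) gives Res(f, 1 + 2*I) = 5.

Final answer: (2 + 10*I)/(z - 1 - 2*I)^2 + 5/(z - 1 - 2*I)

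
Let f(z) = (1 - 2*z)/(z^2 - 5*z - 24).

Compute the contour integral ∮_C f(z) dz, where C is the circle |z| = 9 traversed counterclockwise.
By the residue theorem, ∮_C f(z) dz = 2πi · (sum of the residues of f at the poles inside |z| = 9).

The denominator factors as (z + 3)*(z - 8), so the singularities of f are simple poles at z = -3, z = 8.
  |-3|² = 9 < 81 = 9², so this pole is inside the contour.
  |8|² = 64 < 81 = 9², so this pole is inside the contour.

With P(z) = 1 - 2*z and Q(z) = z^2 - 5*z - 24, each pole is simple, so Res(f, z₀) = P(z₀)/Q'(z₀) with Q'(z) = 2*z - 5.
  Res(f, -3) = P(-3)/Q'(-3) = (7)/(-11) = -7/11
  Res(f, 8) = P(8)/Q'(8) = (-15)/(11) = -15/11

Sum of residues inside C: -2
∮_C f(z) dz = 2πi · (-2) = -4*I*pi

Final answer: -4*I*pi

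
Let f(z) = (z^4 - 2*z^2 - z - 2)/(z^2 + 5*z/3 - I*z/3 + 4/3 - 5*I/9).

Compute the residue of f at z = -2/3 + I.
Write f(z) = P(z)/Q(z) with P(z) = z^4 - 2*z^2 - z - 2 and Q(z) = z^2 + 5*z/3 - I*z/3 + 4/3 - 5*I/9.
The denominator factors as Q(z) = (z + 2/3 - I)*(z + 1 + 2*I/3), so z = -2/3 + I is a simple zero of Q and P is analytic there; z = -2/3 + I is therefore a simple pole and
  Res(f, z₀) = P(z₀)/Q'(z₀).

Q'(z) = 2*z + 5/3 - I/3, so Q'(-2/3 + I) = 1/3 + 5*I/3.
P(-2/3 + I) = -137/81 + 85*I/27.

Res(f, -2/3 + I) = (-137/81 + 85*I/27)/(1/3 + 5*I/3) = 569/351 + 470*I/351

Final answer: 569/351 + 470*I/351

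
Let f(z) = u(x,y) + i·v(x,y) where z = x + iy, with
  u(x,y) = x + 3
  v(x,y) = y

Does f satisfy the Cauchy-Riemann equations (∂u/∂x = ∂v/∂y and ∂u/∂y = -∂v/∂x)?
∂u/∂x = 1
∂v/∂y = 1
∂u/∂y = 0
∂v/∂x = 0
∂u/∂x = ∂v/∂y and ∂u/∂y = -∂v/∂x hold identically; f is analytic.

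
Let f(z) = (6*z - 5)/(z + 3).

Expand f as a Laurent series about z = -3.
-23/(z + 3) + 6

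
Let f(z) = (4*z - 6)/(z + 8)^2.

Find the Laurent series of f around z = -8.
Put w = z - (-8), i.e. z = w - 8. The denominator is w^2, so it suffices to rewrite the numerator in powers of w.

P(z) = 4*z - 6
P(w - 8) = -38 + 4*w

Dividing each term by w^2:
  f = -38/w^2 + 4/w

Substituting back w = z + 8:
  f(z) = -38/(z + 8)^2 + 4/(z + 8)

The series is finite because the numerator is a polynomial; the negative powers form the principal part, and the coefficient of 1/(z + 8) gives Res(f, -8) = 4.

Final answer: -38/(z + 8)^2 + 4/(z + 8)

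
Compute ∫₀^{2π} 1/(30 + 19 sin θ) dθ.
Call the integral J. The integrand is 2π-periodic and we integrate over a full period, so shifting θ does not change the value (θ → θ + π/2 turns sin θ into cos θ). Hence
  J = ∫₀^{2π} dθ/(30 + 19 cos θ).
Put z = e^{iθ}: then cos θ = (z + 1/z)/2, dθ = dz/(iz), and z runs once counterclockwise around |z| = 1:
  J = ∮_{|z|=1} 1/(30 + 19*(z + 1/z)/2) · dz/(iz) = (2/i) ∮_{|z|=1} dz/(19*z^2 + 60*z + 19).
The roots of 19*z^2 + 60*z + 19 are z = (-30 ± sqrt(30^2 - 19^2))/19, with sqrt(539) = 7*sqrt(11); their product is 1, so only z₊ = -30/19 + 7*sqrt(11)/19 lies inside the unit circle (z₋ = -30/19 - 7*sqrt(11)/19 lies outside).
z₊ is a simple zero of q(z) = 19*z^2 + 60*z + 19, so Res(1/q, z₊) = 1/q'(z₊) with q'(z) = 38*z + 60; and q'(z₊) = 19*(z₊ - z₋) = 14*sqrt(11).
Therefore J = (2/i) · 2πi · 1/(14*sqrt(11)) = 2*pi/(7*sqrt(11)) = 2*sqrt(11)*pi/77

Final answer: 2*sqrt(11)*pi/77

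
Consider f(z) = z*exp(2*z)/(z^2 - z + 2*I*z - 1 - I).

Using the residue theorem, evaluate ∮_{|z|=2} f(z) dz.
By the residue theorem, ∮_C f(z) dz = 2πi · (sum of the residues of f at the poles inside |z| = 2).

The denominator factors as (z + I)*(z - 1 + I), so the singularities of f are simple poles at z = -I, z = 1 - I.
  |-I|² = 1 < 4 = 2², so this pole is inside the contour.
  |1 - I|² = 2 < 4 = 2², so this pole is inside the contour.

With P(z) = z*exp(2*z) and Q(z) = z^2 - z + 2*I*z - 1 - I, each pole is simple, so Res(f, z₀) = P(z₀)/Q'(z₀) with Q'(z) = 2*z - 1 + 2*I.
  Res(f, -I) = P(-I)/Q'(-I) = (-I*exp(-2*I))/(-1) = I*exp(-2*I)
  Res(f, 1 - I) = P(1 - I)/Q'(1 - I) = ((1 - I)*exp(2 - 2*I))/(1) = (1 - I)*exp(2 - 2*I)

Sum of residues inside C: (1 - I)*exp(2 - 2*I) + I*exp(-2*I)
∮_C f(z) dz = 2πi · ((1 - I)*exp(2 - 2*I) + I*exp(-2*I)) = pi*(2 + 2*I)*exp(2 - 2*I) - 2*pi*exp(-2*I)

Final answer: pi*(2 + 2*I)*exp(2 - 2*I) - 2*pi*exp(-2*I)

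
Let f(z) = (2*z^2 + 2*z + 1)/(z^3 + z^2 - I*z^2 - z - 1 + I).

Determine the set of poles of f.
{-1, -1 + I, 1}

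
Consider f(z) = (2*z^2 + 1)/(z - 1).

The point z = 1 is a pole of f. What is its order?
1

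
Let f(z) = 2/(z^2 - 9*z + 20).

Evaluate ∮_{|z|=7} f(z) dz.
By the residue theorem, ∮_C f(z) dz = 2πi · (sum of the residues of f at the poles inside |z| = 7).

The denominator factors as (z - 5)*(z - 4), so the singularities of f are simple poles at z = 5, z = 4.
  |5|² = 25 < 49 = 7², so this pole is inside the contour.
  |4|² = 16 < 49 = 7², so this pole is inside the contour.

With P(z) = 2 and Q(z) = z^2 - 9*z + 20, each pole is simple, so Res(f, z₀) = P(z₀)/Q'(z₀) with Q'(z) = 2*z - 9.
  Res(f, 5) = P(5)/Q'(5) = (2)/(1) = 2
  Res(f, 4) = P(4)/Q'(4) = (2)/(-1) = -2

Sum of residues inside C: 0
∮_C f(z) dz = 2πi · (0) = 0

Final answer: 0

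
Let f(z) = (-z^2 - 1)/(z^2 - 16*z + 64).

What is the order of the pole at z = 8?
2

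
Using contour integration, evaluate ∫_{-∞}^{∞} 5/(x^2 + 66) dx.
Let f(z) = 5/(z^2 + 66). The denominator has no real zeros and deg Q - deg P = 2 ≥ 2, so the integral of f over the upper semicircle |z| = R tends to 0 as R → ∞. Closing the contour in the upper half-plane,
  ∫_{-∞}^{∞} f(x) dx = 2πi · Σ Res(f, z_k)  over the poles with Im z_k > 0.

Zeros of the denominator: z^2 + 66 = 0 gives z = ±sqrt(66)*I.
Upper half-plane: z = sqrt(66)*I (simple).

Each pole is a simple zero of Q(z) = z^2 + 66, so Res(f, z₀) = P(z₀)/Q'(z₀) with P(z) = 5, Q'(z) = 2*z:
  Res(f, sqrt(66)*I) = (5)/(2*sqrt(66)*I) = -5*sqrt(66)*I/132

∫_{-∞}^{∞} f(x) dx = 2πi · (-5*sqrt(66)*I/132) = 5*sqrt(66)*pi/66

Final answer: 5*sqrt(66)*pi/66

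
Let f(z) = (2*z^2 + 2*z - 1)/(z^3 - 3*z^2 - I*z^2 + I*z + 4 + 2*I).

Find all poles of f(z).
The singularities of f are the zeros of the denominator. Factoring,
  z^3 - 3*z^2 - I*z^2 + I*z + 4 + 2*I = (z - 2 - I)*(z - 2)*(z + 1)
so the candidates are z = 2 + I, z = 2, z = -1.

Check the numerator P(z) = 2*z^2 + 2*z - 1 at each one:
  P(2 + I) = 9 + 10*I ≠ 0, so z = 2 + I is a (simple) pole.
  P(2) = 11 ≠ 0, so z = 2 is a (simple) pole.
  P(-1) = -1 ≠ 0, so z = -1 is a (simple) pole.

Poles of f: {-1, 2, 2 + I}

Final answer: {-1, 2, 2 + I}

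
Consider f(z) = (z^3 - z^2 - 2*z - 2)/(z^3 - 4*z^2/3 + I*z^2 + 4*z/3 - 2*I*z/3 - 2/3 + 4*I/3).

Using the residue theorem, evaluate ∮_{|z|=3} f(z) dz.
By the residue theorem, ∮_C f(z) dz = 2πi · (sum of the residues of f at the poles inside |z| = 3).

The denominator factors as (z - 1 + I)*(z + I)*(z - 1/3 - I), so the singularities of f are simple poles at z = 1 - I, z = -I, z = 1/3 + I.
  |1 - I|² = 2 < 9 = 3², so this pole is inside the contour.
  |-I|² = 1 < 9 = 3², so this pole is inside the contour.
  |1/3 + I|² = 10/9 < 9 = 3², so this pole is inside the contour.

With P(z) = z^3 - z^2 - 2*z - 2 and Q(z) = z^3 - 4*z^2/3 + I*z^2 + 4*z/3 - 2*I*z/3 - 2/3 + 4*I/3, each pole is simple, so Res(f, z₀) = P(z₀)/Q'(z₀) with Q'(z) = 3*z^2 - 8*z/3 + 2*I*z + 4/3 - 2*I/3.
  Res(f, 1 - I) = P(1 - I)/Q'(1 - I) = (-6 + 2*I)/(2/3 - 2*I) = -9/5 - 12*I/5
  Res(f, -I) = P(-I)/Q'(-I) = (-1 + 3*I)/(1/3 + 2*I) = 51/37 + 27*I/37
  Res(f, 1/3 + I) = P(1/3 + I)/Q'(1/3 + I) = (-74/27 - 10*I/3)/(-38/9 - 2*I/3) = 419/555 + 124*I/185

Sum of residues inside C: 1/3 - I
∮_C f(z) dz = 2πi · (1/3 - I) = pi*(2 + 2*I/3)

Final answer: pi*(2 + 2*I/3)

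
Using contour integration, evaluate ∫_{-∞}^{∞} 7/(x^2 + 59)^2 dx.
7*sqrt(59)*pi/6962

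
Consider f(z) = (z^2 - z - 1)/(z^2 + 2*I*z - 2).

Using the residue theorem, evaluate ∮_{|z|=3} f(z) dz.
By the residue theorem, ∮_C f(z) dz = 2πi · (sum of the residues of f at the poles inside |z| = 3).

The denominator factors as (z + 1 + I)*(z - 1 + I), so the singularities of f are simple poles at z = -1 - I, z = 1 - I.
  |-1 - I|² = 2 < 9 = 3², so this pole is inside the contour.
  |1 - I|² = 2 < 9 = 3², so this pole is inside the contour.

With P(z) = z^2 - z - 1 and Q(z) = z^2 + 2*I*z - 2, each pole is simple, so Res(f, z₀) = P(z₀)/Q'(z₀) with Q'(z) = 2*z + 2*I.
  Res(f, -1 - I) = P(-1 - I)/Q'(-1 - I) = (3*I)/(-2) = -3*I/2
  Res(f, 1 - I) = P(1 - I)/Q'(1 - I) = (-2 - I)/(2) = -1 - I/2

Sum of residues inside C: -1 - 2*I
∮_C f(z) dz = 2πi · (-1 - 2*I) = pi*(4 - 2*I)

Final answer: pi*(4 - 2*I)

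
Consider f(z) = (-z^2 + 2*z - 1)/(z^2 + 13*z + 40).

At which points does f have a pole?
The singularities of f are the zeros of the denominator. Factoring,
  z^2 + 13*z + 40 = (z + 5)*(z + 8)
so the candidates are z = -5, z = -8.

Check the numerator P(z) = -z^2 + 2*z - 1 at each one:
  P(-5) = -36 ≠ 0, so z = -5 is a (simple) pole.
  P(-8) = -81 ≠ 0, so z = -8 is a (simple) pole.

Poles of f: {-8, -5}

Final answer: {-8, -5}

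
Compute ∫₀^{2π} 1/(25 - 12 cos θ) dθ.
Call the integral J. The integrand is 2π-periodic and we integrate over a full period, so shifting θ does not change the value (θ → θ + π flips the sign of the trig term). Hence
  J = ∫₀^{2π} dθ/(25 + 12 cos θ).
Put z = e^{iθ}: then cos θ = (z + 1/z)/2, dθ = dz/(iz), and z runs once counterclockwise around |z| = 1:
  J = ∮_{|z|=1} 1/(25 + 12*(z + 1/z)/2) · dz/(iz) = (2/i) ∮_{|z|=1} dz/(12*z^2 + 50*z + 12).
The roots of 12*z^2 + 50*z + 12 are z = (-25 ± sqrt(25^2 - 12^2))/12, with sqrt(481) = sqrt(481); their product is 1, so only z₊ = -25/12 + sqrt(481)/12 lies inside the unit circle (z₋ = -25/12 - sqrt(481)/12 lies outside).
z₊ is a simple zero of q(z) = 12*z^2 + 50*z + 12, so Res(1/q, z₊) = 1/q'(z₊) with q'(z) = 24*z + 50; and q'(z₊) = 12*(z₊ - z₋) = 2*sqrt(481).
Therefore J = (2/i) · 2πi · 1/(2*sqrt(481)) = 2*pi/(sqrt(481)) = 2*sqrt(481)*pi/481

Final answer: 2*sqrt(481)*pi/481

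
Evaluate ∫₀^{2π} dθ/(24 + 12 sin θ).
Call the integral J. The integrand is 2π-periodic and we integrate over a full period, so shifting θ does not change the value (θ → θ + π/2 turns sin θ into cos θ). Hence
  J = ∫₀^{2π} dθ/(24 + 12 cos θ).
Put z = e^{iθ}: then cos θ = (z + 1/z)/2, dθ = dz/(iz), and z runs once counterclockwise around |z| = 1:
  J = ∮_{|z|=1} 1/(24 + 12*(z + 1/z)/2) · dz/(iz) = (2/i) ∮_{|z|=1} dz/(12*z^2 + 48*z + 12).
The roots of 12*z^2 + 48*z + 12 are z = (-24 ± sqrt(24^2 - 12^2))/12, with sqrt(432) = 12*sqrt(3); their product is 1, so only z₊ = -2 + sqrt(3) lies inside the unit circle (z₋ = -2 - sqrt(3) lies outside).
z₊ is a simple zero of q(z) = 12*z^2 + 48*z + 12, so Res(1/q, z₊) = 1/q'(z₊) with q'(z) = 24*z + 48; and q'(z₊) = 12*(z₊ - z₋) = 24*sqrt(3).
Therefore J = (2/i) · 2πi · 1/(24*sqrt(3)) = 2*pi/(12*sqrt(3)) = sqrt(3)*pi/18

Final answer: sqrt(3)*pi/18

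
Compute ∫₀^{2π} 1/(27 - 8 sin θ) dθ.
Call the integral J. The integrand is 2π-periodic and we integrate over a full period, so shifting θ does not change the value (θ → θ + π/2 turns sin θ into cos θ; θ → θ + π flips the sign of the trig term). Hence
  J = ∫₀^{2π} dθ/(27 + 8 cos θ).
Put z = e^{iθ}: then cos θ = (z + 1/z)/2, dθ = dz/(iz), and z runs once counterclockwise around |z| = 1:
  J = ∮_{|z|=1} 1/(27 + 8*(z + 1/z)/2) · dz/(iz) = (2/i) ∮_{|z|=1} dz/(8*z^2 + 54*z + 8).
The roots of 8*z^2 + 54*z + 8 are z = (-27 ± sqrt(27^2 - 8^2))/8, with sqrt(665) = sqrt(665); their product is 1, so only z₊ = -27/8 + sqrt(665)/8 lies inside the unit circle (z₋ = -27/8 - sqrt(665)/8 lies outside).
z₊ is a simple zero of q(z) = 8*z^2 + 54*z + 8, so Res(1/q, z₊) = 1/q'(z₊) with q'(z) = 16*z + 54; and q'(z₊) = 8*(z₊ - z₋) = 2*sqrt(665).
Therefore J = (2/i) · 2πi · 1/(2*sqrt(665)) = 2*pi/(sqrt(665)) = 2*sqrt(665)*pi/665

Final answer: 2*sqrt(665)*pi/665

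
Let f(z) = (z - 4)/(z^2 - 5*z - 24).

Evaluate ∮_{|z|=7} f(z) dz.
By the residue theorem, ∮_C f(z) dz = 2πi · (sum of the residues of f at the poles inside |z| = 7).

The denominator factors as (z + 3)*(z - 8), so the singularities of f are simple poles at z = -3, z = 8.
  |-3|² = 9 < 49 = 7², so this pole is inside the contour.
  |8|² = 64 > 49 = 7², so this pole is outside the contour.

With P(z) = z - 4 and Q(z) = z^2 - 5*z - 24, each pole is simple, so Res(f, z₀) = P(z₀)/Q'(z₀) with Q'(z) = 2*z - 5.
  Res(f, -3) = P(-3)/Q'(-3) = (-7)/(-11) = 7/11

∮_C f(z) dz = 2πi · (7/11) = 14*I*pi/11

Final answer: 14*I*pi/11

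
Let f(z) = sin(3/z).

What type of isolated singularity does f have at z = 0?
essential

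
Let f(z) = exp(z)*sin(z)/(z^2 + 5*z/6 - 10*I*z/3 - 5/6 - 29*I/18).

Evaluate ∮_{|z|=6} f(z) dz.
By the residue theorem, ∮_C f(z) dz = 2πi · (sum of the residues of f at the poles inside |z| = 6).

The denominator factors as (z + 1/2 - I/3)*(z + 1/3 - 3*I), so the singularities of f are simple poles at z = -1/2 + I/3, z = -1/3 + 3*I.
  |-1/2 + I/3|² = 13/36 < 36 = 6², so this pole is inside the contour.
  |-1/3 + 3*I|² = 82/9 < 36 = 6², so this pole is inside the contour.

With P(z) = exp(z)*sin(z) and Q(z) = z^2 + 5*z/6 - 10*I*z/3 - 5/6 - 29*I/18, each pole is simple, so Res(f, z₀) = P(z₀)/Q'(z₀) with Q'(z) = 2*z + 5/6 - 10*I/3.
  Res(f, -1/2 + I/3) = P(-1/2 + I/3)/Q'(-1/2 + I/3) = (-exp(-1/2 + I/3)*sin(1/2 - I/3))/(-1/6 - 8*I/3) = (6/257 - 96*I/257)*exp(-1/2 + I/3)*sin(1/2 - I/3)
  Res(f, -1/3 + 3*I) = P(-1/3 + 3*I)/Q'(-1/3 + 3*I) = (-exp(-1/3 + 3*I)*sin(1/3 - 3*I))/(1/6 + 8*I/3) = (-6/257 + 96*I/257)*exp(-1/3 + 3*I)*sin(1/3 - 3*I)

Sum of residues inside C: (-6/257 + 96*I/257)*exp(-1/3 + 3*I)*sin(1/3 - 3*I) + (6/257 - 96*I/257)*exp(-1/2 + I/3)*sin(1/2 - I/3)
∮_C f(z) dz = 2πi · ((-6/257 + 96*I/257)*exp(-1/3 + 3*I)*sin(1/3 - 3*I) + (6/257 - 96*I/257)*exp(-1/2 + I/3)*sin(1/2 - I/3)) = pi*(-192/257 - 12*I/257)*exp(-1/3 + 3*I)*sin(1/3 - 3*I) + pi*(192/257 + 12*I/257)*exp(-1/2 + I/3)*sin(1/2 - I/3)

Final answer: pi*(-192/257 - 12*I/257)*exp(-1/3 + 3*I)*sin(1/3 - 3*I) + pi*(192/257 + 12*I/257)*exp(-1/2 + I/3)*sin(1/2 - I/3)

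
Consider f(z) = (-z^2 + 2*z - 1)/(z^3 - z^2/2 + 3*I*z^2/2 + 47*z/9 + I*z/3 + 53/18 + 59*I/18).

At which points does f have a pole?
{-1/2 - I/2, 1/3 + 2*I, 2/3 - 3*I}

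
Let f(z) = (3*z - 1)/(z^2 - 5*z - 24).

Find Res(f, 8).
Write f(z) = P(z)/Q(z) with P(z) = 3*z - 1 and Q(z) = z^2 - 5*z - 24.
The denominator factors as Q(z) = (z + 3)*(z - 8), so z = 8 is a simple zero of Q and P is analytic there; z = 8 is therefore a simple pole and
  Res(f, z₀) = P(z₀)/Q'(z₀).

Q'(z) = 2*z - 5, so Q'(8) = 11.
P(8) = 23.

Res(f, 8) = (23)/(11) = 23/11

Final answer: 23/11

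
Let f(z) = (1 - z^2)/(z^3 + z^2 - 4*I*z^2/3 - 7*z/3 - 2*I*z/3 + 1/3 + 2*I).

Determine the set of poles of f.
{-2 + I/3, I}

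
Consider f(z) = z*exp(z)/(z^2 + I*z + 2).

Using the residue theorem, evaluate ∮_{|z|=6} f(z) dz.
By the residue theorem, ∮_C f(z) dz = 2πi · (sum of the residues of f at the poles inside |z| = 6).

The denominator factors as (z - I)*(z + 2*I), so the singularities of f are simple poles at z = I, z = -2*I.
  |I|² = 1 < 36 = 6², so this pole is inside the contour.
  |-2*I|² = 4 < 36 = 6², so this pole is inside the contour.

With P(z) = z*exp(z) and Q(z) = z^2 + I*z + 2, each pole is simple, so Res(f, z₀) = P(z₀)/Q'(z₀) with Q'(z) = 2*z + I.
  Res(f, I) = P(I)/Q'(I) = (I*exp(I))/(3*I) = exp(I)/3
  Res(f, -2*I) = P(-2*I)/Q'(-2*I) = (-2*I*exp(-2*I))/(-3*I) = 2*exp(-2*I)/3

Sum of residues inside C: 2*exp(-2*I)/3 + exp(I)/3
∮_C f(z) dz = 2πi · (2*exp(-2*I)/3 + exp(I)/3) = 4*I*pi*exp(-2*I)/3 + 2*I*pi*exp(I)/3

Final answer: 4*I*pi*exp(-2*I)/3 + 2*I*pi*exp(I)/3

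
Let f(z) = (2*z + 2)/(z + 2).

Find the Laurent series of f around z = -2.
Put w = z - (-2), i.e. z = w - 2. The denominator is w, so it suffices to rewrite the numerator in powers of w.

P(z) = 2*z + 2
P(w - 2) = -2 + 2*w

Dividing each term by w:
  f = -2/w + 2

Substituting back w = z + 2:
  f(z) = -2/(z + 2) + 2

The series is finite because the numerator is a polynomial; the negative powers form the principal part, and the coefficient of 1/(z + 2) gives Res(f, -2) = -2.

Final answer: -2/(z + 2) + 2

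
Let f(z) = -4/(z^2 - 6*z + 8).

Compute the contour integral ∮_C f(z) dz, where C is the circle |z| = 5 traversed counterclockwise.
0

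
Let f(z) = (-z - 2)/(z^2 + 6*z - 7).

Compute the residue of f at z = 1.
Write f(z) = P(z)/Q(z) with P(z) = -z - 2 and Q(z) = z^2 + 6*z - 7.
The denominator factors as Q(z) = (z + 7)*(z - 1), so z = 1 is a simple zero of Q and P is analytic there; z = 1 is therefore a simple pole and
  Res(f, z₀) = P(z₀)/Q'(z₀).

Q'(z) = 2*z + 6, so Q'(1) = 8.
P(1) = -3.

Res(f, 1) = (-3)/(8) = -3/8

Final answer: -3/8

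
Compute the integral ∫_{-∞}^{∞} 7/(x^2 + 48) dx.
Let f(z) = 7/(z^2 + 48). The denominator has no real zeros and deg Q - deg P = 2 ≥ 2, so the integral of f over the upper semicircle |z| = R tends to 0 as R → ∞. Closing the contour in the upper half-plane,
  ∫_{-∞}^{∞} f(x) dx = 2πi · Σ Res(f, z_k)  over the poles with Im z_k > 0.

Zeros of the denominator: z^2 + 48 = 0 gives z = ±4*sqrt(3)*I.
Upper half-plane: z = 4*sqrt(3)*I (simple).

Each pole is a simple zero of Q(z) = z^2 + 48, so Res(f, z₀) = P(z₀)/Q'(z₀) with P(z) = 7, Q'(z) = 2*z:
  Res(f, 4*sqrt(3)*I) = (7)/(8*sqrt(3)*I) = -7*sqrt(3)*I/24

∫_{-∞}^{∞} f(x) dx = 2πi · (-7*sqrt(3)*I/24) = 7*sqrt(3)*pi/12

Final answer: 7*sqrt(3)*pi/12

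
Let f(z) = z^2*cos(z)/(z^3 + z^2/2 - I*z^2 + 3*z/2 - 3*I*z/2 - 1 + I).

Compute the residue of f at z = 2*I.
(52/85 + 4*I/85)*cosh(2)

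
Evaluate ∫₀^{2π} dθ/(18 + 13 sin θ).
2*sqrt(155)*pi/155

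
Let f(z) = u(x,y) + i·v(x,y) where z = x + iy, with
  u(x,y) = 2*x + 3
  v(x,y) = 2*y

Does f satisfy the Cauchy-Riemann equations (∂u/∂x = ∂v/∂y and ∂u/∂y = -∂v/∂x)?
∂u/∂x = 2
∂v/∂y = 2
∂u/∂y = 0
∂v/∂x = 0
∂u/∂x = ∂v/∂y and ∂u/∂y = -∂v/∂x hold identically; f is analytic.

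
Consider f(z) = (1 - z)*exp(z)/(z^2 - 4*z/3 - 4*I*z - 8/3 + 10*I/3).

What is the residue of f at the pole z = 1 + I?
(9/20 - 3*I/20)*exp(1 + I)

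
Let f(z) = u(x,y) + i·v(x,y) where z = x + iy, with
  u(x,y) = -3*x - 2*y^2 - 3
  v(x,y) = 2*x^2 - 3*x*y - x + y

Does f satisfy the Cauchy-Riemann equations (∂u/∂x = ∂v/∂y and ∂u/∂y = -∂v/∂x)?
∂u/∂x = -3
∂v/∂y = 1 - 3*x
∂u/∂y = -4*y
∂v/∂x = 4*x - 3*y - 1
∂u/∂x ≠ ∂v/∂y and ∂u/∂y ≠ -∂v/∂x; the Cauchy-Riemann equations are not satisfied, so f is not analytic.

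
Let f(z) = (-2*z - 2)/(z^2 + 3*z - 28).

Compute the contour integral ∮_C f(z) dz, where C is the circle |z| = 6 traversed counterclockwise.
-20*I*pi/11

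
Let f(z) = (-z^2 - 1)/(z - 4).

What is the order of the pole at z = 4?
1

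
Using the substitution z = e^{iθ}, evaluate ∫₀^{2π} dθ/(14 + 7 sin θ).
Call the integral J. The integrand is 2π-periodic and we integrate over a full period, so shifting θ does not change the value (θ → θ + π/2 turns sin θ into cos θ). Hence
  J = ∫₀^{2π} dθ/(14 + 7 cos θ).
Put z = e^{iθ}: then cos θ = (z + 1/z)/2, dθ = dz/(iz), and z runs once counterclockwise around |z| = 1:
  J = ∮_{|z|=1} 1/(14 + 7*(z + 1/z)/2) · dz/(iz) = (2/i) ∮_{|z|=1} dz/(7*z^2 + 28*z + 7).
The roots of 7*z^2 + 28*z + 7 are z = (-14 ± sqrt(14^2 - 7^2))/7, with sqrt(147) = 7*sqrt(3); their product is 1, so only z₊ = -2 + sqrt(3) lies inside the unit circle (z₋ = -2 - sqrt(3) lies outside).
z₊ is a simple zero of q(z) = 7*z^2 + 28*z + 7, so Res(1/q, z₊) = 1/q'(z₊) with q'(z) = 14*z + 28; and q'(z₊) = 7*(z₊ - z₋) = 14*sqrt(3).
Therefore J = (2/i) · 2πi · 1/(14*sqrt(3)) = 2*pi/(7*sqrt(3)) = 2*sqrt(3)*pi/21

Final answer: 2*sqrt(3)*pi/21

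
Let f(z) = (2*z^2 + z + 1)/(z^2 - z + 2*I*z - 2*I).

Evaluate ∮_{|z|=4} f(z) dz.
pi*(8 + 6*I)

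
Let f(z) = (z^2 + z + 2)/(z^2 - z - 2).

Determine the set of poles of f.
The singularities of f are the zeros of the denominator. Factoring,
  z^2 - z - 2 = (z - 2)*(z + 1)
so the candidates are z = 2, z = -1.

Check the numerator P(z) = z^2 + z + 2 at each one:
  P(2) = 8 ≠ 0, so z = 2 is a (simple) pole.
  P(-1) = 2 ≠ 0, so z = -1 is a (simple) pole.

Poles of f: {-1, 2}

Final answer: {-1, 2}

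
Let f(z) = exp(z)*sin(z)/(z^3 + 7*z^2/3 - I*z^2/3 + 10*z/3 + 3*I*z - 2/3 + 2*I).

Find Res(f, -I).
(15/26 + 3*I/26)*exp(-I)*sinh(1)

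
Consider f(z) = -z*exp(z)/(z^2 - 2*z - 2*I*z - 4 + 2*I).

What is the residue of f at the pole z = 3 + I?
Write f(z) = P(z)/Q(z) with P(z) = -z*exp(z) and Q(z) = z^2 - 2*z - 2*I*z - 4 + 2*I.
The denominator factors as Q(z) = (z + 1 - I)*(z - 3 - I), so z = 3 + I is a simple zero of Q and P is analytic there; z = 3 + I is therefore a simple pole and
  Res(f, z₀) = P(z₀)/Q'(z₀).

Q'(z) = 2*z - 2 - 2*I, so Q'(3 + I) = 4.
P(3 + I) = (-3 - I)*exp(3 + I).

Res(f, 3 + I) = ((-3 - I)*exp(3 + I))/(4) = (-3/4 - I/4)*exp(3 + I)

Final answer: (-3/4 - I/4)*exp(3 + I)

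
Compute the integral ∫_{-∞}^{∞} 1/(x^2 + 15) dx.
Let f(z) = 1/(z^2 + 15). The denominator has no real zeros and deg Q - deg P = 2 ≥ 2, so the integral of f over the upper semicircle |z| = R tends to 0 as R → ∞. Closing the contour in the upper half-plane,
  ∫_{-∞}^{∞} f(x) dx = 2πi · Σ Res(f, z_k)  over the poles with Im z_k > 0.

Zeros of the denominator: z^2 + 15 = 0 gives z = ±sqrt(15)*I.
Upper half-plane: z = sqrt(15)*I (simple).

Each pole is a simple zero of Q(z) = z^2 + 15, so Res(f, z₀) = P(z₀)/Q'(z₀) with P(z) = 1, Q'(z) = 2*z:
  Res(f, sqrt(15)*I) = (1)/(2*sqrt(15)*I) = -sqrt(15)*I/30

∫_{-∞}^{∞} f(x) dx = 2πi · (-sqrt(15)*I/30) = sqrt(15)*pi/15

Final answer: sqrt(15)*pi/15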